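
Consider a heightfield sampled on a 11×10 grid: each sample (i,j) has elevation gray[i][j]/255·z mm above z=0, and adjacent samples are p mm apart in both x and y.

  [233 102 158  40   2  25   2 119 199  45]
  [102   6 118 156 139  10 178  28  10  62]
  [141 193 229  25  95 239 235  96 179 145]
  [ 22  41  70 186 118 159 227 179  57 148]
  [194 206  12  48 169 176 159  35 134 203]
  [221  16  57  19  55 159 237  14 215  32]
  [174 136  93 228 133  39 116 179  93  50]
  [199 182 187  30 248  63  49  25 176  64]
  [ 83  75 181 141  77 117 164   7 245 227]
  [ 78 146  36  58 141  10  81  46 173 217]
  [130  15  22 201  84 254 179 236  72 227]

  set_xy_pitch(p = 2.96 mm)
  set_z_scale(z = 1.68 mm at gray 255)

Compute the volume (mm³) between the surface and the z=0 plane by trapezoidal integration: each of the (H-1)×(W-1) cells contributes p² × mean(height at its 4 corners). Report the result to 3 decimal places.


609.199

height_mm = gray/255 × 1.68; cell vol = 2.96² × mean(4 corners)
unit = 2.96² × 1.68 / (4×255) = 0.0144309 mm³ per gray-sum
row 0: Σ corner-gray over 9 cells = 3026  → 43.6678
row 1: Σ corner-gray over 9 cells = 4322  → 62.3702
row 2: Σ corner-gray over 9 cells = 5112  → 73.7706
row 3: Σ corner-gray over 9 cells = 4519  → 65.2131
row 4: Σ corner-gray over 9 cells = 4072  → 58.7625
row 5: Σ corner-gray over 9 cells = 4055  → 58.5172
row 6: Σ corner-gray over 9 cells = 4441  → 64.0875
row 7: Σ corner-gray over 9 cells = 4507  → 65.0399
row 8: Σ corner-gray over 9 cells = 4001  → 57.7379
row 9: Σ corner-gray over 9 cells = 4160  → 60.0324
Σ rows: total corner-gray = 42215  → 609.1992 mm³


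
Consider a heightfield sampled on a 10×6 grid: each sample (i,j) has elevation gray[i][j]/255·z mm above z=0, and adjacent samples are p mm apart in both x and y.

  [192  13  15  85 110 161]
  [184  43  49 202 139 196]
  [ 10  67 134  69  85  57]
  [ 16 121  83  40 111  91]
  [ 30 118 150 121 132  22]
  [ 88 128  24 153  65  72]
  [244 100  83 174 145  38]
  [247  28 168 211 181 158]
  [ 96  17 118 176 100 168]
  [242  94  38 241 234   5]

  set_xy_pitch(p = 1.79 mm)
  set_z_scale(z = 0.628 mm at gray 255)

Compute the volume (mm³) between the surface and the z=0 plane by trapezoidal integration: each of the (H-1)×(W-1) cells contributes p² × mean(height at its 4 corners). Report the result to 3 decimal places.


height_mm = gray/255 × 0.628; cell vol = 1.79² × mean(4 corners)
unit = 1.79² × 0.628 / (4×255) = 0.00197272 mm³ per gray-sum
row 0: Σ corner-gray over 5 cells = 2045  → 4.0342
row 1: Σ corner-gray over 5 cells = 2023  → 3.9908
row 2: Σ corner-gray over 5 cells = 1594  → 3.1445
row 3: Σ corner-gray over 5 cells = 1911  → 3.7699
row 4: Σ corner-gray over 5 cells = 1994  → 3.9336
row 5: Σ corner-gray over 5 cells = 2186  → 4.3124
row 6: Σ corner-gray over 5 cells = 2867  → 5.6558
row 7: Σ corner-gray over 5 cells = 2667  → 5.2612
row 8: Σ corner-gray over 5 cells = 2547  → 5.0245
Σ rows: total corner-gray = 19834  → 39.1269 mm³

39.127


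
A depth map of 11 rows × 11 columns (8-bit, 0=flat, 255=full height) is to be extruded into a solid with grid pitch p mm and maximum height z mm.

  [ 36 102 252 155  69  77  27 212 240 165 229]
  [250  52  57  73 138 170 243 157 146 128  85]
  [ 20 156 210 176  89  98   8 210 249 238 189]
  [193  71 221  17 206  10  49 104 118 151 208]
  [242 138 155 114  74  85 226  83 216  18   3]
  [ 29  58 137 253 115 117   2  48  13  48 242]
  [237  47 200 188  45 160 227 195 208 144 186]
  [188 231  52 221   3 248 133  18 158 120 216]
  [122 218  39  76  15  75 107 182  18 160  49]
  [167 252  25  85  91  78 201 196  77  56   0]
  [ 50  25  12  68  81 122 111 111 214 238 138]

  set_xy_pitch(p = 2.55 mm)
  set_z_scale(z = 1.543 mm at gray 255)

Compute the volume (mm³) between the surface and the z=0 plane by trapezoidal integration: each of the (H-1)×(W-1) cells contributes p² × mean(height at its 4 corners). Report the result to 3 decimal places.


494.222

height_mm = gray/255 × 1.543; cell vol = 2.55² × mean(4 corners)
unit = 2.55² × 1.543 / (4×255) = 0.00983662 mm³ per gray-sum
row 0: Σ corner-gray over 10 cells = 5526  → 54.3572
row 1: Σ corner-gray over 10 cells = 5740  → 56.4622
row 2: Σ corner-gray over 10 cells = 5372  → 52.8423
row 3: Σ corner-gray over 10 cells = 4758  → 46.8027
row 4: Σ corner-gray over 10 cells = 4316  → 42.4549
row 5: Σ corner-gray over 10 cells = 5104  → 50.2061
row 6: Σ corner-gray over 10 cells = 6023  → 59.2460
row 7: Σ corner-gray over 10 cells = 4723  → 46.4584
row 8: Σ corner-gray over 10 cells = 4240  → 41.7073
row 9: Σ corner-gray over 10 cells = 4441  → 43.6845
Σ rows: total corner-gray = 50243  → 494.2215 mm³


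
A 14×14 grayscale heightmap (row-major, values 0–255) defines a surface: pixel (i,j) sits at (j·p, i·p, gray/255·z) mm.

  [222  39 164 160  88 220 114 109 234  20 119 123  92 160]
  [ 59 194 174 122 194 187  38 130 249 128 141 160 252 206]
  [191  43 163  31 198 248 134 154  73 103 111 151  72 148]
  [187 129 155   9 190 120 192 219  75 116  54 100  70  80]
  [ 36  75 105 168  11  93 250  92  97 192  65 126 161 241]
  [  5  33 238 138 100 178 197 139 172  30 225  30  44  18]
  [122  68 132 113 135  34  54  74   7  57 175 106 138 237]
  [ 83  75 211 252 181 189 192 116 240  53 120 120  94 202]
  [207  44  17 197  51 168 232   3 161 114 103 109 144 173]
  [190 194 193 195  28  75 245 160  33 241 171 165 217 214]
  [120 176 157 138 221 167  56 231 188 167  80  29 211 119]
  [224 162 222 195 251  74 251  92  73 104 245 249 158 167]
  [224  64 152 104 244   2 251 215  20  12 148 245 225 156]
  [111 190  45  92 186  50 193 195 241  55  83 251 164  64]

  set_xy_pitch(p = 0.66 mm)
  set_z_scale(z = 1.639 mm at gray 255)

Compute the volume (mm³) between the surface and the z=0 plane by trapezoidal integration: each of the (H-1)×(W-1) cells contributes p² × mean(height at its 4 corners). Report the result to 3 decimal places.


height_mm = gray/255 × 1.639; cell vol = 0.66² × mean(4 corners)
unit = 0.66² × 1.639 / (4×255) = 0.000699949 mm³ per gray-sum
row 0: Σ corner-gray over 13 cells = 7549  → 5.2839
row 1: Σ corner-gray over 13 cells = 7504  → 5.2524
row 2: Σ corner-gray over 13 cells = 6426  → 4.4979
row 3: Σ corner-gray over 13 cells = 6272  → 4.3901
row 4: Σ corner-gray over 13 cells = 6218  → 4.3523
row 5: Σ corner-gray over 13 cells = 5616  → 3.9309
row 6: Σ corner-gray over 13 cells = 6516  → 4.5609
row 7: Σ corner-gray over 13 cells = 7037  → 4.9255
row 8: Σ corner-gray over 13 cells = 7304  → 5.1124
row 9: Σ corner-gray over 13 cells = 8119  → 5.6829
row 10: Σ corner-gray over 13 cells = 8424  → 5.8964
row 11: Σ corner-gray over 13 cells = 8287  → 5.8005
row 12: Σ corner-gray over 13 cells = 7409  → 5.1859
Σ rows: total corner-gray = 92681  → 64.8720 mm³

64.872


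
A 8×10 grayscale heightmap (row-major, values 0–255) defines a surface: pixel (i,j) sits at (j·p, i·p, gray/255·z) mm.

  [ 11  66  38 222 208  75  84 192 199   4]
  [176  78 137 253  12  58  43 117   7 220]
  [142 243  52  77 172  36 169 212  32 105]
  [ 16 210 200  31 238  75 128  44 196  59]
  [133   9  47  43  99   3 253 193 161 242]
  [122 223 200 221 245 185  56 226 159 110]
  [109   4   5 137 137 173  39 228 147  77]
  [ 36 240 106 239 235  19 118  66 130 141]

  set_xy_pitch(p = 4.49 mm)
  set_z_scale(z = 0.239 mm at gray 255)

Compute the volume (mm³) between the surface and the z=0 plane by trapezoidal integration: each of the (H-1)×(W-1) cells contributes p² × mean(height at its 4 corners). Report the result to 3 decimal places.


149.933

height_mm = gray/255 × 0.239; cell vol = 4.49² × mean(4 corners)
unit = 4.49² × 0.239 / (4×255) = 0.00472379 mm³ per gray-sum
row 0: Σ corner-gray over 9 cells = 3989  → 18.8432
row 1: Σ corner-gray over 9 cells = 4039  → 19.0794
row 2: Σ corner-gray over 9 cells = 4552  → 21.5027
row 3: Σ corner-gray over 9 cells = 4310  → 20.3595
row 4: Σ corner-gray over 9 cells = 5253  → 24.8141
row 5: Σ corner-gray over 9 cells = 5188  → 24.5070
row 6: Σ corner-gray over 9 cells = 4409  → 20.8272
Σ rows: total corner-gray = 31740  → 149.9330 mm³


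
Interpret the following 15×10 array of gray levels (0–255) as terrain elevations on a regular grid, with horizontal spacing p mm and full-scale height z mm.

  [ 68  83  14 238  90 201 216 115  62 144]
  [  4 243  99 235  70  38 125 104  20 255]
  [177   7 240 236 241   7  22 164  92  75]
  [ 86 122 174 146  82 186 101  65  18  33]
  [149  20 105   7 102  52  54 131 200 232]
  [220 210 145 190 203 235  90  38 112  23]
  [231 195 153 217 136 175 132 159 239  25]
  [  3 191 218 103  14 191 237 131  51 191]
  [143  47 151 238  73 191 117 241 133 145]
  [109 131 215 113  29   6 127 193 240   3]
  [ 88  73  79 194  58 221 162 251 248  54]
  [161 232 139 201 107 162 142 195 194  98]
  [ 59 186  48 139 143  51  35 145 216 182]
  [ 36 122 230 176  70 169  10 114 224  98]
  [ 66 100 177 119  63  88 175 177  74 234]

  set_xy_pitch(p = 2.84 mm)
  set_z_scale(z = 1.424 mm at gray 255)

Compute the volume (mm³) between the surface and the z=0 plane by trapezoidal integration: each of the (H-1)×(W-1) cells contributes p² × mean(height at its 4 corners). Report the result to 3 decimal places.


height_mm = gray/255 × 1.424; cell vol = 2.84² × mean(4 corners)
unit = 2.84² × 1.424 / (4×255) = 0.0112602 mm³ per gray-sum
row 0: Σ corner-gray over 9 cells = 4377  → 49.2859
row 1: Σ corner-gray over 9 cells = 4397  → 49.5111
row 2: Σ corner-gray over 9 cells = 4177  → 47.0339
row 3: Σ corner-gray over 9 cells = 3630  → 40.8746
row 4: Σ corner-gray over 9 cells = 4412  → 49.6800
row 5: Σ corner-gray over 9 cells = 5757  → 64.8250
row 6: Σ corner-gray over 9 cells = 5534  → 62.3140
row 7: Σ corner-gray over 9 cells = 5136  → 57.8324
row 8: Σ corner-gray over 9 cells = 4890  → 55.0624
row 9: Σ corner-gray over 9 cells = 4934  → 55.5579
row 10: Σ corner-gray over 9 cells = 5717  → 64.3746
row 11: Σ corner-gray over 9 cells = 5170  → 58.2153
row 12: Σ corner-gray over 9 cells = 4531  → 51.0200
row 13: Σ corner-gray over 9 cells = 4610  → 51.9096
Σ rows: total corner-gray = 67272  → 757.4969 mm³

757.497


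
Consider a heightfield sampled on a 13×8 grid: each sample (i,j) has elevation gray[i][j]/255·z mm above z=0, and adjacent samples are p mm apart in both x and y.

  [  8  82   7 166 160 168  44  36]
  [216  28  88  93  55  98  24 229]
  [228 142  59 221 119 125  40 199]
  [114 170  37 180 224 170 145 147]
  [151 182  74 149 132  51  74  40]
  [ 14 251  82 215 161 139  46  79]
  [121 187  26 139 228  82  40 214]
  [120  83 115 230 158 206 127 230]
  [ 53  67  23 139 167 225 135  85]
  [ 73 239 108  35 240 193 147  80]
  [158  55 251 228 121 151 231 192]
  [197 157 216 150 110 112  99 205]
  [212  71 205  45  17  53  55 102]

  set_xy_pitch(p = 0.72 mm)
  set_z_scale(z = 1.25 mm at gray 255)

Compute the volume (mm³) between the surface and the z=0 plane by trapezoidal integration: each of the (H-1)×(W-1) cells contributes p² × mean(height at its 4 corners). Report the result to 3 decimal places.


27.934

height_mm = gray/255 × 1.25; cell vol = 0.72² × mean(4 corners)
unit = 0.72² × 1.25 / (4×255) = 0.000635294 mm³ per gray-sum
row 0: Σ corner-gray over 7 cells = 2515  → 1.5978
row 1: Σ corner-gray over 7 cells = 3056  → 1.9415
row 2: Σ corner-gray over 7 cells = 3952  → 2.5107
row 3: Σ corner-gray over 7 cells = 3628  → 2.3048
row 4: Σ corner-gray over 7 cells = 3396  → 2.1575
row 5: Σ corner-gray over 7 cells = 3620  → 2.2998
row 6: Σ corner-gray over 7 cells = 3927  → 2.4948
row 7: Σ corner-gray over 7 cells = 3838  → 2.4383
row 8: Σ corner-gray over 7 cells = 3727  → 2.3677
row 9: Σ corner-gray over 7 cells = 4501  → 2.8595
row 10: Σ corner-gray over 7 cells = 4514  → 2.8677
row 11: Σ corner-gray over 7 cells = 3296  → 2.0939
Σ rows: total corner-gray = 43970  → 27.9339 mm³


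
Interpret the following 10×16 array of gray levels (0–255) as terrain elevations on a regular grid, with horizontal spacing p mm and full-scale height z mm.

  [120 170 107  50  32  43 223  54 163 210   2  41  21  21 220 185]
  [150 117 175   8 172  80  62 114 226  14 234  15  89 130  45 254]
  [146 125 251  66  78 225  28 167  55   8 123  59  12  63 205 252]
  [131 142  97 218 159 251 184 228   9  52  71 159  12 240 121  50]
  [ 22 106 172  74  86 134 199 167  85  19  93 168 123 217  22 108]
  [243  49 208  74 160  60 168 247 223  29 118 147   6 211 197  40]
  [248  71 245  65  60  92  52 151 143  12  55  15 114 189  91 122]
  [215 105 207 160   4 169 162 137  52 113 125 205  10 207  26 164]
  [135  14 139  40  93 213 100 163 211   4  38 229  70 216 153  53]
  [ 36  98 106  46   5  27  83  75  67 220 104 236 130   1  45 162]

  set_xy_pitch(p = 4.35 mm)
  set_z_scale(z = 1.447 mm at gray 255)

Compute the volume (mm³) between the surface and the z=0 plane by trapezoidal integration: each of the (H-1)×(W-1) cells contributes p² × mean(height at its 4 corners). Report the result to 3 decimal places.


height_mm = gray/255 × 1.447; cell vol = 4.35² × mean(4 corners)
unit = 4.35² × 1.447 / (4×255) = 0.026844 mm³ per gray-sum
row 0: Σ corner-gray over 15 cells = 6385  → 171.3988
row 1: Σ corner-gray over 15 cells = 6694  → 179.6936
row 2: Σ corner-gray over 15 cells = 7395  → 198.5112
row 3: Σ corner-gray over 15 cells = 7527  → 202.0546
row 4: Σ corner-gray over 15 cells = 7537  → 202.3231
row 5: Σ corner-gray over 15 cells = 7157  → 192.1224
row 6: Σ corner-gray over 15 cells = 6823  → 183.1565
row 7: Σ corner-gray over 15 cells = 7297  → 195.8805
row 8: Σ corner-gray over 15 cells = 6238  → 167.4527
Σ rows: total corner-gray = 63053  → 1692.5933 mm³

1692.593


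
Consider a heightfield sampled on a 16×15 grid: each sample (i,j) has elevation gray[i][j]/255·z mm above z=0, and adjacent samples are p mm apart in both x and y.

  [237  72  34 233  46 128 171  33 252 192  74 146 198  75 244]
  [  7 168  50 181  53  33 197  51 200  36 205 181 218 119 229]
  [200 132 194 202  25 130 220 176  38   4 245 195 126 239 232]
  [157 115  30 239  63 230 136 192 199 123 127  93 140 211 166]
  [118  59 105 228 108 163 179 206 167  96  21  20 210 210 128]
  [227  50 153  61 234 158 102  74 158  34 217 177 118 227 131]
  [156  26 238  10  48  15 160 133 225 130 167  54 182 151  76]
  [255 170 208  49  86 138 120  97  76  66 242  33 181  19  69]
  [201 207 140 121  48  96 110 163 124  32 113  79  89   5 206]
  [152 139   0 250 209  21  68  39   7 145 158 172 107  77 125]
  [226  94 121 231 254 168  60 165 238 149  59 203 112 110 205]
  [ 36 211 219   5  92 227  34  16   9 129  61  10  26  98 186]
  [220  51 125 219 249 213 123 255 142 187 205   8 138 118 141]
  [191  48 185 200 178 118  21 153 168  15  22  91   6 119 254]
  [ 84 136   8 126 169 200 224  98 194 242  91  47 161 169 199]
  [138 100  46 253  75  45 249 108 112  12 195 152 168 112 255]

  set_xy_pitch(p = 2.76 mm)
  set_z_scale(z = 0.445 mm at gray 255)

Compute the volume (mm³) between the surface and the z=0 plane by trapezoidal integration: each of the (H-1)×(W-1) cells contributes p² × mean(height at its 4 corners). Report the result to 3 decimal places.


height_mm = gray/255 × 0.445; cell vol = 2.76² × mean(4 corners)
unit = 2.76² × 0.445 / (4×255) = 0.00332336 mm³ per gray-sum
row 0: Σ corner-gray over 14 cells = 7409  → 24.6228
row 1: Σ corner-gray over 14 cells = 7904  → 26.2679
row 2: Σ corner-gray over 14 cells = 8403  → 27.9262
row 3: Σ corner-gray over 14 cells = 7909  → 26.2845
row 4: Σ corner-gray over 14 cells = 7674  → 25.5035
row 5: Σ corner-gray over 14 cells = 7194  → 23.9083
row 6: Σ corner-gray over 14 cells = 6604  → 21.9475
row 7: Σ corner-gray over 14 cells = 6355  → 21.1200
row 8: Σ corner-gray over 14 cells = 6122  → 20.3456
row 9: Σ corner-gray over 14 cells = 7420  → 24.6594
row 10: Σ corner-gray over 14 cells = 6855  → 22.7817
row 11: Σ corner-gray over 14 cells = 6923  → 23.0077
row 12: Σ corner-gray over 14 cells = 7520  → 24.9917
row 13: Σ corner-gray over 14 cells = 7106  → 23.6158
row 14: Σ corner-gray over 14 cells = 7660  → 25.4570
Σ rows: total corner-gray = 109058  → 362.4395 mm³

362.440


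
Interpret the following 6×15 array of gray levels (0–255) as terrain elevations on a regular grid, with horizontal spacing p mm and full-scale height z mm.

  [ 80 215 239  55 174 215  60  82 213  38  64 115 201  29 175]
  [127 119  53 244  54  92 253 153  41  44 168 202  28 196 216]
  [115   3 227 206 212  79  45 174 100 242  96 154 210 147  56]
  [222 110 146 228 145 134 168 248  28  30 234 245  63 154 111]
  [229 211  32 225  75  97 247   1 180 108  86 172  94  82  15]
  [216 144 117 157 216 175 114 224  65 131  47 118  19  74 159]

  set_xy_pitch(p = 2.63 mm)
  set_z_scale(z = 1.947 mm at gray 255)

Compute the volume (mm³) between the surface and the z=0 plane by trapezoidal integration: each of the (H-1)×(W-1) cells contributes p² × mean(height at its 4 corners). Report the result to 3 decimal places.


height_mm = gray/255 × 1.947; cell vol = 2.63² × mean(4 corners)
unit = 2.63² × 1.947 / (4×255) = 0.0132031 mm³ per gray-sum
row 0: Σ corner-gray over 14 cells = 7292  → 96.2773
row 1: Σ corner-gray over 14 cells = 7598  → 100.3175
row 2: Σ corner-gray over 14 cells = 8160  → 107.7376
row 3: Σ corner-gray over 14 cells = 7663  → 101.1757
row 4: Σ corner-gray over 14 cells = 7041  → 92.9633
Σ rows: total corner-gray = 37754  → 498.4714 mm³

498.471


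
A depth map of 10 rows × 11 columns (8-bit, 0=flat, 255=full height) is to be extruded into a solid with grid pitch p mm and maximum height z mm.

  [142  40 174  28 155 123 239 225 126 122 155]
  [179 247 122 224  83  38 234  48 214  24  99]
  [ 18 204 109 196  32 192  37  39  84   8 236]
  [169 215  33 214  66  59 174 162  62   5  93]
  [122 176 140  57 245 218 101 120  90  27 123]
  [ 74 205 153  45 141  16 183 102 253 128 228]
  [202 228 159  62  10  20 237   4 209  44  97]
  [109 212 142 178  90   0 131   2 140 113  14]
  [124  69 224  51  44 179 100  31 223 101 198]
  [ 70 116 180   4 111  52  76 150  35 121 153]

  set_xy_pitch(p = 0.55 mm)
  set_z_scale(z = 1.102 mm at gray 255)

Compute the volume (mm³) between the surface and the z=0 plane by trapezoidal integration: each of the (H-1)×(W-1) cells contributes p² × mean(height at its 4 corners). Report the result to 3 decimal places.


height_mm = gray/255 × 1.102; cell vol = 0.55² × mean(4 corners)
unit = 0.55² × 1.102 / (4×255) = 0.000326819 mm³ per gray-sum
row 0: Σ corner-gray over 10 cells = 5507  → 1.7998
row 1: Σ corner-gray over 10 cells = 4802  → 1.5694
row 2: Σ corner-gray over 10 cells = 4298  → 1.4047
row 3: Σ corner-gray over 10 cells = 4835  → 1.5802
row 4: Σ corner-gray over 10 cells = 5347  → 1.7475
row 5: Σ corner-gray over 10 cells = 4999  → 1.6338
row 6: Σ corner-gray over 10 cells = 4384  → 1.4328
row 7: Σ corner-gray over 10 cells = 4505  → 1.4723
row 8: Σ corner-gray over 10 cells = 4279  → 1.3985
Σ rows: total corner-gray = 42956  → 14.0388 mm³

14.039


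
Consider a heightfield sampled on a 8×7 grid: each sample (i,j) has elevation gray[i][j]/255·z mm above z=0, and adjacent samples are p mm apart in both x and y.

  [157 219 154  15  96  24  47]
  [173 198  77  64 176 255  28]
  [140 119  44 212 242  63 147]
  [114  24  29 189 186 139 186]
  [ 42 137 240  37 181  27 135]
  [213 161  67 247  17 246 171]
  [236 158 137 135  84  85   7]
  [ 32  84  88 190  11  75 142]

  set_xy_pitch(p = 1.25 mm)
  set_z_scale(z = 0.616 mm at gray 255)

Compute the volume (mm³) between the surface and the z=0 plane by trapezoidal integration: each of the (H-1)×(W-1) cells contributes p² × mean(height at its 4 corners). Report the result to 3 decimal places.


height_mm = gray/255 × 0.616; cell vol = 1.25² × mean(4 corners)
unit = 1.25² × 0.616 / (4×255) = 0.000943627 mm³ per gray-sum
row 0: Σ corner-gray over 6 cells = 2961  → 2.7941
row 1: Σ corner-gray over 6 cells = 3388  → 3.1970
row 2: Σ corner-gray over 6 cells = 3081  → 2.9073
row 3: Σ corner-gray over 6 cells = 2855  → 2.6941
row 4: Σ corner-gray over 6 cells = 3281  → 3.0960
row 5: Σ corner-gray over 6 cells = 3301  → 3.1149
row 6: Σ corner-gray over 6 cells = 2511  → 2.3694
Σ rows: total corner-gray = 21378  → 20.1729 mm³

20.173


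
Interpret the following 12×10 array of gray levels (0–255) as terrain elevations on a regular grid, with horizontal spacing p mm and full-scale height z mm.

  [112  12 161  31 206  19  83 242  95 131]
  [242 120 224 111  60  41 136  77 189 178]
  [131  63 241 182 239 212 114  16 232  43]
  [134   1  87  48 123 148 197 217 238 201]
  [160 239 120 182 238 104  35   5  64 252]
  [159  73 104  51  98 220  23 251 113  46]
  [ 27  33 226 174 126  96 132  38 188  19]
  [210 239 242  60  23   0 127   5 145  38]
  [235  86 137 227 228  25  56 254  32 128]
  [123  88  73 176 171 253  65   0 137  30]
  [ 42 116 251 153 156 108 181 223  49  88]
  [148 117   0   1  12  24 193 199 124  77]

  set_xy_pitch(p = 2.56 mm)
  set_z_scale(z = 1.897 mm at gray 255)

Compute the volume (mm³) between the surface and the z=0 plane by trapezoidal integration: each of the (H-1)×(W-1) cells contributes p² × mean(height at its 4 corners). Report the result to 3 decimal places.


607.202

height_mm = gray/255 × 1.897; cell vol = 2.56² × mean(4 corners)
unit = 2.56² × 1.897 / (4×255) = 0.0121884 mm³ per gray-sum
row 0: Σ corner-gray over 9 cells = 4277  → 52.1298
row 1: Σ corner-gray over 9 cells = 5108  → 62.2584
row 2: Σ corner-gray over 9 cells = 5225  → 63.6844
row 3: Σ corner-gray over 9 cells = 4839  → 58.9797
row 4: Σ corner-gray over 9 cells = 4457  → 54.3237
row 5: Σ corner-gray over 9 cells = 4143  → 50.4966
row 6: Σ corner-gray over 9 cells = 4002  → 48.7780
row 7: Σ corner-gray over 9 cells = 4383  → 53.4218
row 8: Σ corner-gray over 9 cells = 4532  → 55.2379
row 9: Σ corner-gray over 9 cells = 4683  → 57.0783
row 10: Σ corner-gray over 9 cells = 4169  → 50.8135
Σ rows: total corner-gray = 49818  → 607.2023 mm³


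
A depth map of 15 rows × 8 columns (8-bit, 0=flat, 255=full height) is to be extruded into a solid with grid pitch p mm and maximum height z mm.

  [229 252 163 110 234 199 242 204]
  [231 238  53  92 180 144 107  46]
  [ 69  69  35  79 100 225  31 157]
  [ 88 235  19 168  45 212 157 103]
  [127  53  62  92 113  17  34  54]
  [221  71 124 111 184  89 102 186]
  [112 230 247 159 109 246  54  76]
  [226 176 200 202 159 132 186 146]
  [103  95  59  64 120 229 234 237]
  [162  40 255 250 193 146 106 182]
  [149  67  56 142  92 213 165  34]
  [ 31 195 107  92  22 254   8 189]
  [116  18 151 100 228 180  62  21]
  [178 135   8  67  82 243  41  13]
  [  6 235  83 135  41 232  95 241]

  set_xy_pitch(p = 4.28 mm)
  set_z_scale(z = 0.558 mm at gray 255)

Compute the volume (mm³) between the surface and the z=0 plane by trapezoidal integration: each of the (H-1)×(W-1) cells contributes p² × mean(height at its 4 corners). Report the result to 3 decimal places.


height_mm = gray/255 × 0.558; cell vol = 4.28² × mean(4 corners)
unit = 4.28² × 0.558 / (4×255) = 0.0100212 mm³ per gray-sum
row 0: Σ corner-gray over 7 cells = 4738  → 47.4806
row 1: Σ corner-gray over 7 cells = 3209  → 32.1582
row 2: Σ corner-gray over 7 cells = 3167  → 31.7373
row 3: Σ corner-gray over 7 cells = 2786  → 27.9192
row 4: Σ corner-gray over 7 cells = 2692  → 26.9772
row 5: Σ corner-gray over 7 cells = 4047  → 40.5560
row 6: Σ corner-gray over 7 cells = 4760  → 47.7011
row 7: Σ corner-gray over 7 cells = 4424  → 44.3340
row 8: Σ corner-gray over 7 cells = 4266  → 42.7506
row 9: Σ corner-gray over 7 cells = 3977  → 39.8545
row 10: Σ corner-gray over 7 cells = 3229  → 32.3586
row 11: Σ corner-gray over 7 cells = 3191  → 31.9778
row 12: Σ corner-gray over 7 cells = 2958  → 29.6428
row 13: Σ corner-gray over 7 cells = 3232  → 32.3887
Σ rows: total corner-gray = 50676  → 507.8365 mm³

507.836


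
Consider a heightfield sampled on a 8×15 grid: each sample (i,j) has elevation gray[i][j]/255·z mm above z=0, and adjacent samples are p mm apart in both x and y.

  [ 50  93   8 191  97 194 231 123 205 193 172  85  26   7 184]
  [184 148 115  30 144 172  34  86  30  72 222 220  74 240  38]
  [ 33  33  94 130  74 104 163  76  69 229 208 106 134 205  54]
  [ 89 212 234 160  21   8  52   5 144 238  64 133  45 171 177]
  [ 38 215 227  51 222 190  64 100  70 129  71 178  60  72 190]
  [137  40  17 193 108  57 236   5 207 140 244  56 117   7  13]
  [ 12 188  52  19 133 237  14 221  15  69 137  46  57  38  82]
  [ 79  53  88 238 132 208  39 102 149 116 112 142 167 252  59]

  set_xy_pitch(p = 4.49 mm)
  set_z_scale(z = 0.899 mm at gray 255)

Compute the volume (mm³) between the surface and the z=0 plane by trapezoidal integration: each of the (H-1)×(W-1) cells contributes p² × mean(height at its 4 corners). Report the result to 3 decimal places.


805.200

height_mm = gray/255 × 0.899; cell vol = 4.49² × mean(4 corners)
unit = 4.49² × 0.899 / (4×255) = 0.0177686 mm³ per gray-sum
row 0: Σ corner-gray over 14 cells = 6880  → 122.2477
row 1: Σ corner-gray over 14 cells = 6733  → 119.6357
row 2: Σ corner-gray over 14 cells = 6577  → 116.8638
row 3: Σ corner-gray over 14 cells = 6766  → 120.2221
row 4: Σ corner-gray over 14 cells = 6530  → 116.0287
row 5: Σ corner-gray over 14 cells = 5550  → 98.6155
row 6: Σ corner-gray over 14 cells = 6280  → 111.5865
Σ rows: total corner-gray = 45316  → 805.2000 mm³


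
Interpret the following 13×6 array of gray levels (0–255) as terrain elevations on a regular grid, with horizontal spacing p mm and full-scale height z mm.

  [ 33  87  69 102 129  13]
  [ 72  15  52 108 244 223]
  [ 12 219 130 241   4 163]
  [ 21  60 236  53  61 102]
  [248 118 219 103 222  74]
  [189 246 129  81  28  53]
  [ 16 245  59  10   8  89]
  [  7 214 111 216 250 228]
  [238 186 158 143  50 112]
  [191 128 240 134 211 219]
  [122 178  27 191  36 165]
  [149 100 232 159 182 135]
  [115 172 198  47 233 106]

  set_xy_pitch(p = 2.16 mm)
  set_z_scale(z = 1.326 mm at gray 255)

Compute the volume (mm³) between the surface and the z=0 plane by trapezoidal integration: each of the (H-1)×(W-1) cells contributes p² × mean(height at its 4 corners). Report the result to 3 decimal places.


height_mm = gray/255 × 1.326; cell vol = 2.16² × mean(4 corners)
unit = 2.16² × 1.326 / (4×255) = 0.00606528 mm³ per gray-sum
row 0: Σ corner-gray over 5 cells = 1953  → 11.8455
row 1: Σ corner-gray over 5 cells = 2496  → 15.1389
row 2: Σ corner-gray over 5 cells = 2306  → 13.9865
row 3: Σ corner-gray over 5 cells = 2589  → 15.7030
row 4: Σ corner-gray over 5 cells = 2856  → 17.3224
row 5: Σ corner-gray over 5 cells = 1959  → 11.8819
row 6: Σ corner-gray over 5 cells = 2566  → 15.5635
row 7: Σ corner-gray over 5 cells = 3241  → 19.6576
row 8: Σ corner-gray over 5 cells = 3260  → 19.7728
row 9: Σ corner-gray over 5 cells = 2987  → 18.1170
row 10: Σ corner-gray over 5 cells = 2781  → 16.8675
row 11: Σ corner-gray over 5 cells = 3151  → 19.1117
Σ rows: total corner-gray = 32145  → 194.9684 mm³

194.968


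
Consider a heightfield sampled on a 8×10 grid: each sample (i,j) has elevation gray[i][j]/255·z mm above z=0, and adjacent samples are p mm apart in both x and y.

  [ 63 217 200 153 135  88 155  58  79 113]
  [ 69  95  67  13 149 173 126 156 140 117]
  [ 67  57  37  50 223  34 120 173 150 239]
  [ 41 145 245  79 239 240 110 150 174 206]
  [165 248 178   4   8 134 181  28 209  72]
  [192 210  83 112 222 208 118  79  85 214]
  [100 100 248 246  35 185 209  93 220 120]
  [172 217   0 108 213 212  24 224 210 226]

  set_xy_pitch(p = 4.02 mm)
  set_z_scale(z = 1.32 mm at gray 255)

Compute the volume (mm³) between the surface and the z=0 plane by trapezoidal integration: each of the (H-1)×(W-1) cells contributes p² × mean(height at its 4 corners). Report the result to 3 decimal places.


726.032

height_mm = gray/255 × 1.32; cell vol = 4.02² × mean(4 corners)
unit = 4.02² × 1.32 / (4×255) = 0.0209135 mm³ per gray-sum
row 0: Σ corner-gray over 9 cells = 4370  → 91.3918
row 1: Σ corner-gray over 9 cells = 4018  → 84.0303
row 2: Σ corner-gray over 9 cells = 5005  → 104.6719
row 3: Σ corner-gray over 9 cells = 5228  → 109.3356
row 4: Σ corner-gray over 9 cells = 4857  → 101.5767
row 5: Σ corner-gray over 9 cells = 5532  → 115.6933
row 6: Σ corner-gray over 9 cells = 5706  → 119.3322
Σ rows: total corner-gray = 34716  → 726.0316 mm³


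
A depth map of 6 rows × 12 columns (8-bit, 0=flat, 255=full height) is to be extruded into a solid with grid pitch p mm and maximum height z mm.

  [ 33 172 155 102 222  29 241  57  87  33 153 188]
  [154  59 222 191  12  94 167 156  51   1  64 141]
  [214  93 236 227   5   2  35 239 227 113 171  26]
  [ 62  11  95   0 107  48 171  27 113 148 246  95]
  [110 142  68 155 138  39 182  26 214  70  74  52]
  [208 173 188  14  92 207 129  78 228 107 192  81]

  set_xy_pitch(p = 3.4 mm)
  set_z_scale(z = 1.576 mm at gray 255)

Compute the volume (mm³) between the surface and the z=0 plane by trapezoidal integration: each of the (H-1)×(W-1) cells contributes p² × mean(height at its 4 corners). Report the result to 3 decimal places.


451.749

height_mm = gray/255 × 1.576; cell vol = 3.4² × mean(4 corners)
unit = 3.4² × 1.576 / (4×255) = 0.0178613 mm³ per gray-sum
row 0: Σ corner-gray over 11 cells = 5052  → 90.2355
row 1: Σ corner-gray over 11 cells = 5265  → 94.0399
row 2: Σ corner-gray over 11 cells = 5025  → 89.7532
row 3: Σ corner-gray over 11 cells = 4467  → 79.7866
row 4: Σ corner-gray over 11 cells = 5483  → 97.9337
Σ rows: total corner-gray = 25292  → 451.7488 mm³


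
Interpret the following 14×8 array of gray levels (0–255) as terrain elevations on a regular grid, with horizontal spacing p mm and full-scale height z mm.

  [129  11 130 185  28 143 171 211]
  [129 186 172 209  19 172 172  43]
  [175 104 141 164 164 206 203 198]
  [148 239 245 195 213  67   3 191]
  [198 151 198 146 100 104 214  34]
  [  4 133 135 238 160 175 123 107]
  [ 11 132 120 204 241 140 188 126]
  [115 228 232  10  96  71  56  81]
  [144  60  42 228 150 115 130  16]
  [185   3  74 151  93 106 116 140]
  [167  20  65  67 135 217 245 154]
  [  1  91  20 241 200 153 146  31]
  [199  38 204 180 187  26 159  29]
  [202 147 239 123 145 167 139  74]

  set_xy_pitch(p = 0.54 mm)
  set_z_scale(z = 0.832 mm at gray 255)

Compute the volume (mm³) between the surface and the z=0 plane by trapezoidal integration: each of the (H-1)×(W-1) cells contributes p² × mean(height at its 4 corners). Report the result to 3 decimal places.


11.809

height_mm = gray/255 × 0.832; cell vol = 0.54² × mean(4 corners)
unit = 0.54² × 0.832 / (4×255) = 0.000237854 mm³ per gray-sum
row 0: Σ corner-gray over 7 cells = 3708  → 0.8820
row 1: Σ corner-gray over 7 cells = 4369  → 1.0392
row 2: Σ corner-gray over 7 cells = 4600  → 1.0941
row 3: Σ corner-gray over 7 cells = 4321  → 1.0278
row 4: Σ corner-gray over 7 cells = 4097  → 0.9745
row 5: Σ corner-gray over 7 cells = 4226  → 1.0052
row 6: Σ corner-gray over 7 cells = 3769  → 0.8965
row 7: Σ corner-gray over 7 cells = 3192  → 0.7592
row 8: Σ corner-gray over 7 cells = 3021  → 0.7186
row 9: Σ corner-gray over 7 cells = 3230  → 0.7683
row 10: Σ corner-gray over 7 cells = 3553  → 0.8451
row 11: Σ corner-gray over 7 cells = 3550  → 0.8444
row 12: Σ corner-gray over 7 cells = 4012  → 0.9543
Σ rows: total corner-gray = 49648  → 11.8090 mm³


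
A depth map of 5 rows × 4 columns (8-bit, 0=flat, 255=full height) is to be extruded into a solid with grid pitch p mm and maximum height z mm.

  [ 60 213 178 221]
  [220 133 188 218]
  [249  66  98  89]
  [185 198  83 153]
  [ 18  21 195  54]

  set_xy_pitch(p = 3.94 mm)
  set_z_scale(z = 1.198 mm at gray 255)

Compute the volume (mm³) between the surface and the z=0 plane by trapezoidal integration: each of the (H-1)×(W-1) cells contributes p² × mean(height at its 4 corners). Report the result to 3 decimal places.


125.058

height_mm = gray/255 × 1.198; cell vol = 3.94² × mean(4 corners)
unit = 3.94² × 1.198 / (4×255) = 0.0182326 mm³ per gray-sum
row 0: Σ corner-gray over 3 cells = 2143  → 39.0725
row 1: Σ corner-gray over 3 cells = 1746  → 31.8342
row 2: Σ corner-gray over 3 cells = 1566  → 28.5523
row 3: Σ corner-gray over 3 cells = 1404  → 25.5986
Σ rows: total corner-gray = 6859  → 125.0575 mm³


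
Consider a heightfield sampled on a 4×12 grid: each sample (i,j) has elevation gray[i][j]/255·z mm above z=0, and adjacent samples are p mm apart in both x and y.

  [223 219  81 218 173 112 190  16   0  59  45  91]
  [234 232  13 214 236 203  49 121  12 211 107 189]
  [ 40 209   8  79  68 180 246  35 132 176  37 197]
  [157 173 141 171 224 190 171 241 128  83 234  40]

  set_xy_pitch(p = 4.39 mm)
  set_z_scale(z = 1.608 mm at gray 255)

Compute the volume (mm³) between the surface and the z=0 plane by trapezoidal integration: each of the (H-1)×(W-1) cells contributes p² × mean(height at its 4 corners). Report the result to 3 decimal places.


height_mm = gray/255 × 1.608; cell vol = 4.39² × mean(4 corners)
unit = 4.39² × 1.608 / (4×255) = 0.0303819 mm³ per gray-sum
row 0: Σ corner-gray over 11 cells = 5759  → 174.9694
row 1: Σ corner-gray over 11 cells = 5796  → 176.0935
row 2: Σ corner-gray over 11 cells = 6286  → 190.9806
Σ rows: total corner-gray = 17841  → 542.0435 mm³

542.043


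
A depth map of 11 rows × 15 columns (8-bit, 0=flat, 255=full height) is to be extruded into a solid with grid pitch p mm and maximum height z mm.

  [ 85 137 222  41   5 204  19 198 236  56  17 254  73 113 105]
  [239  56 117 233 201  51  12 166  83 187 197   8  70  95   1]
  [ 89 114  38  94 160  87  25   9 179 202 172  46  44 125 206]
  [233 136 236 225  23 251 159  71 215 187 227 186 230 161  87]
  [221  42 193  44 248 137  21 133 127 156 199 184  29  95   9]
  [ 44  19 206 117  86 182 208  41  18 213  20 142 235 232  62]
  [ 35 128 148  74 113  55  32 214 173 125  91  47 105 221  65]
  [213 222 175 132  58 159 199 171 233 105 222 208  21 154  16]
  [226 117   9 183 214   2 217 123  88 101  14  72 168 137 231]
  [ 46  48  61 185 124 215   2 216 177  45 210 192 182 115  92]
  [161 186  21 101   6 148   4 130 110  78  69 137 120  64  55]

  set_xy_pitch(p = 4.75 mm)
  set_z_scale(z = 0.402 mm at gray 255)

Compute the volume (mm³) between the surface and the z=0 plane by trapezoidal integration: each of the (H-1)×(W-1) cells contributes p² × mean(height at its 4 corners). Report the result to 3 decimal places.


height_mm = gray/255 × 0.402; cell vol = 4.75² × mean(4 corners)
unit = 4.75² × 0.402 / (4×255) = 0.00889228 mm³ per gray-sum
row 0: Σ corner-gray over 14 cells = 6532  → 58.0844
row 1: Σ corner-gray over 14 cells = 6077  → 54.0384
row 2: Σ corner-gray over 14 cells = 7819  → 69.5287
row 3: Σ corner-gray over 14 cells = 8380  → 74.5173
row 4: Σ corner-gray over 14 cells = 6990  → 62.1570
row 5: Σ corner-gray over 14 cells = 6696  → 59.5427
row 6: Σ corner-gray over 14 cells = 7499  → 66.6832
row 7: Σ corner-gray over 14 cells = 7694  → 68.4172
row 8: Σ corner-gray over 14 cells = 7029  → 62.5038
row 9: Σ corner-gray over 14 cells = 6246  → 55.5412
Σ rows: total corner-gray = 70962  → 631.0139 mm³

631.014


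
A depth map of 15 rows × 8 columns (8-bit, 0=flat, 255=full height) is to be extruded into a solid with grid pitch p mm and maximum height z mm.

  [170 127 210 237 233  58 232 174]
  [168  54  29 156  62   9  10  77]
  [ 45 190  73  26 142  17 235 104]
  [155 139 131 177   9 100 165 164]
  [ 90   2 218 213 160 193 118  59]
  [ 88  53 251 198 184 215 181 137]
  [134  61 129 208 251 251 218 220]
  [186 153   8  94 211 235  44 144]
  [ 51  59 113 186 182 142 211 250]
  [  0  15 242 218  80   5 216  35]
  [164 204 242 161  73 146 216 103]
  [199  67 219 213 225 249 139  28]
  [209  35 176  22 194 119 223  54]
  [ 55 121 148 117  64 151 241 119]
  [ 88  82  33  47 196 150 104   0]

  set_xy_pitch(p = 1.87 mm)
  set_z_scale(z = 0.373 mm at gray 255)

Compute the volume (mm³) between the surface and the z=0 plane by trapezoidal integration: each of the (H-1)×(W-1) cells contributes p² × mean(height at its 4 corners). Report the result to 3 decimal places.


68.995

height_mm = gray/255 × 0.373; cell vol = 1.87² × mean(4 corners)
unit = 1.87² × 0.373 / (4×255) = 0.00127877 mm³ per gray-sum
row 0: Σ corner-gray over 7 cells = 3423  → 4.3772
row 1: Σ corner-gray over 7 cells = 2400  → 3.0690
row 2: Σ corner-gray over 7 cells = 3276  → 4.1892
row 3: Σ corner-gray over 7 cells = 3718  → 4.7545
row 4: Σ corner-gray over 7 cells = 4346  → 5.5575
row 5: Σ corner-gray over 7 cells = 4979  → 6.3670
row 6: Σ corner-gray over 7 cells = 4410  → 5.6394
row 7: Σ corner-gray over 7 cells = 3907  → 4.9961
row 8: Σ corner-gray over 7 cells = 3674  → 4.6982
row 9: Σ corner-gray over 7 cells = 3938  → 5.0358
row 10: Σ corner-gray over 7 cells = 4802  → 6.1406
row 11: Σ corner-gray over 7 cells = 4252  → 5.4373
row 12: Σ corner-gray over 7 cells = 3659  → 4.6790
row 13: Σ corner-gray over 7 cells = 3170  → 4.0537
Σ rows: total corner-gray = 53954  → 68.9947 mm³


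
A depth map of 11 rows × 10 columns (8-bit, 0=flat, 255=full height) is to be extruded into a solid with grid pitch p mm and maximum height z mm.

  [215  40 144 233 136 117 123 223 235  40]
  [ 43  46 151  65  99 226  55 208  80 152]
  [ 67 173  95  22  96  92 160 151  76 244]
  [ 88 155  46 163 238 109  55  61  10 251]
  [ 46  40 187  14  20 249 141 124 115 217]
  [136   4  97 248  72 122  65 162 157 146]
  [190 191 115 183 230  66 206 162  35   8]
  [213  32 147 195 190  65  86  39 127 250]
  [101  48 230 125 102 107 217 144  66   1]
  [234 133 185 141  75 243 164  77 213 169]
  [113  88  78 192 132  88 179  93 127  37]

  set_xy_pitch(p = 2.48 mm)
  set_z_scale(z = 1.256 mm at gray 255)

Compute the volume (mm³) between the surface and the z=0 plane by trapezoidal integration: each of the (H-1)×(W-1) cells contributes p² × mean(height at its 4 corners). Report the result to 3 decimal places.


341.751

height_mm = gray/255 × 1.256; cell vol = 2.48² × mean(4 corners)
unit = 2.48² × 1.256 / (4×255) = 0.00757343 mm³ per gray-sum
row 0: Σ corner-gray over 9 cells = 4812  → 36.4434
row 1: Σ corner-gray over 9 cells = 4096  → 31.0208
row 2: Σ corner-gray over 9 cells = 4054  → 30.7027
row 3: Σ corner-gray over 9 cells = 4056  → 30.7178
row 4: Σ corner-gray over 9 cells = 4179  → 31.6494
row 5: Σ corner-gray over 9 cells = 4710  → 35.6709
row 6: Σ corner-gray over 9 cells = 4799  → 36.3449
row 7: Σ corner-gray over 9 cells = 4405  → 33.3610
row 8: Σ corner-gray over 9 cells = 5045  → 38.2080
row 9: Σ corner-gray over 9 cells = 4969  → 37.6324
Σ rows: total corner-gray = 45125  → 341.7512 mm³


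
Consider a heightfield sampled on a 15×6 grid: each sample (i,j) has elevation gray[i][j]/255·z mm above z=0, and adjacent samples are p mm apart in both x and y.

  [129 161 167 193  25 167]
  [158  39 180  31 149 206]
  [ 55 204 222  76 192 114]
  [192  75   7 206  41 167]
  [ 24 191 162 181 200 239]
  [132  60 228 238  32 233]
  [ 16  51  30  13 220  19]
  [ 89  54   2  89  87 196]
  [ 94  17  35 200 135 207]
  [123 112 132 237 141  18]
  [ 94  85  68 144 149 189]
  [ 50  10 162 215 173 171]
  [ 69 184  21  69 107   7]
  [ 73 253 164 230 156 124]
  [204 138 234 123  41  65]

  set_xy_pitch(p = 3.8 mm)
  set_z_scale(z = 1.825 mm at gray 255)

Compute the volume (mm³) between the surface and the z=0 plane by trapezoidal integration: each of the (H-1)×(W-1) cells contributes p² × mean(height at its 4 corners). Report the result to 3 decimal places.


height_mm = gray/255 × 1.825; cell vol = 3.8² × mean(4 corners)
unit = 3.8² × 1.825 / (4×255) = 0.0258363 mm³ per gray-sum
row 0: Σ corner-gray over 5 cells = 2550  → 65.8825
row 1: Σ corner-gray over 5 cells = 2719  → 70.2488
row 2: Σ corner-gray over 5 cells = 2574  → 66.5026
row 3: Σ corner-gray over 5 cells = 2748  → 70.9981
row 4: Σ corner-gray over 5 cells = 3212  → 82.9861
row 5: Σ corner-gray over 5 cells = 2144  → 55.3930
row 6: Σ corner-gray over 5 cells = 1412  → 36.4808
row 7: Σ corner-gray over 5 cells = 1824  → 47.1254
row 8: Σ corner-gray over 5 cells = 2460  → 63.5572
row 9: Σ corner-gray over 5 cells = 2560  → 66.1409
row 10: Σ corner-gray over 5 cells = 2516  → 65.0041
row 11: Σ corner-gray over 5 cells = 2179  → 56.2972
row 12: Σ corner-gray over 5 cells = 2641  → 68.2336
row 13: Σ corner-gray over 5 cells = 3144  → 81.2292
Σ rows: total corner-gray = 34683  → 896.0795 mm³

896.080
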